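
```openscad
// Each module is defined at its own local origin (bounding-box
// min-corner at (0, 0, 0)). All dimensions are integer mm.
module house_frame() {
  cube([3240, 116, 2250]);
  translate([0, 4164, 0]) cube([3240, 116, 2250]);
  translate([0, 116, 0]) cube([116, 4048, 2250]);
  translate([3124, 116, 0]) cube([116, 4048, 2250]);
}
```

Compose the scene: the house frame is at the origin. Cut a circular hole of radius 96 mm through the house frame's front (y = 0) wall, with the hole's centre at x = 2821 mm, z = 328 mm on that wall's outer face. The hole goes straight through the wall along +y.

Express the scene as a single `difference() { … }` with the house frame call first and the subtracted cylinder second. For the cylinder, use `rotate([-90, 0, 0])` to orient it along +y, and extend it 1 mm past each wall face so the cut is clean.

difference() {
  house_frame();
  translate([2821, -1, 328]) rotate([-90, 0, 0]) cylinder(h = 118, r = 96);
}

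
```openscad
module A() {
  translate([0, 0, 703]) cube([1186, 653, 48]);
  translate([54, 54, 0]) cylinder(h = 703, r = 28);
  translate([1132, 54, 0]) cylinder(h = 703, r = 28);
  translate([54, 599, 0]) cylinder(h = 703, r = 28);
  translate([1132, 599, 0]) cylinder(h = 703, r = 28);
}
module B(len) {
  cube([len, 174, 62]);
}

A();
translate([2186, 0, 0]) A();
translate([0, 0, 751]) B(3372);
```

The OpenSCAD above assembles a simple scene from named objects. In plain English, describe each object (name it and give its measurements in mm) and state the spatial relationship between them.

A is a table: top 1186 mm (x) × 653 mm (y), 48 mm thick, upper face at z = 751 mm, on four round legs of 56 mm diameter, each leg's bounding box inset 26 mm from the nearest pair of top edges, running from z = 0 to the bottom of the top.

B is a rectangular beam 3372 mm long (x), 174 mm deep (y), 62 mm thick (z).

The beam spans the tops of two tables placed 1000 mm apart, resting at z = 751 mm.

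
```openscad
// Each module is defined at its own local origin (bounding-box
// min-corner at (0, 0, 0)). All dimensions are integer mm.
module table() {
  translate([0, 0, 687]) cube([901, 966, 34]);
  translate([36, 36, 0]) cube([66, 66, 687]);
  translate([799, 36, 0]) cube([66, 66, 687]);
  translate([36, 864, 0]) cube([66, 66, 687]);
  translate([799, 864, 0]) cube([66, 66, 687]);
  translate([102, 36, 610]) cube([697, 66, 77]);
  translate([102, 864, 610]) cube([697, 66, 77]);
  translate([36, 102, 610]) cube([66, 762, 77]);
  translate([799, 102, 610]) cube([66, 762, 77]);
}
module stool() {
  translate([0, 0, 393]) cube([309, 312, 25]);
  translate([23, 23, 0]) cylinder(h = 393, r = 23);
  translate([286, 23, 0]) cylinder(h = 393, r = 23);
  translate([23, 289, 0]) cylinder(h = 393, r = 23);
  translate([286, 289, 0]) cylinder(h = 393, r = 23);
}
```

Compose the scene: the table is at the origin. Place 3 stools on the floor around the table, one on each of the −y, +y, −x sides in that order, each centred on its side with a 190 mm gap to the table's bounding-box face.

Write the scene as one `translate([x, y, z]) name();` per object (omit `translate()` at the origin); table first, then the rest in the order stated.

table();
translate([296, -502, 0]) stool();
translate([296, 1156, 0]) stool();
translate([-499, 327, 0]) stool();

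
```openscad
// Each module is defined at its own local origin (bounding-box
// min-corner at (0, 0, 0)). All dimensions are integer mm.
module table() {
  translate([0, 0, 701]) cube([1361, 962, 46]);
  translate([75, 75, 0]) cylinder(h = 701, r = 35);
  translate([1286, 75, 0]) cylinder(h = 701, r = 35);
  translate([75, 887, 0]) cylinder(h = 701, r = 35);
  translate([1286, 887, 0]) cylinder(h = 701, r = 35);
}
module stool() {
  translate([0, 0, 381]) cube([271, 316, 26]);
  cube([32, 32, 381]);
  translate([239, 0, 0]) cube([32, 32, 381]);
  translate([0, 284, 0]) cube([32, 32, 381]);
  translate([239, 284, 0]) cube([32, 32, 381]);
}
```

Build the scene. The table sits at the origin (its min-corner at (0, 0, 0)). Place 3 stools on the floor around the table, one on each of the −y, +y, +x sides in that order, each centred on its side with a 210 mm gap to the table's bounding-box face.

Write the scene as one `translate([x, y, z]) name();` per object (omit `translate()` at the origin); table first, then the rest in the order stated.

table();
translate([545, -526, 0]) stool();
translate([545, 1172, 0]) stool();
translate([1571, 323, 0]) stool();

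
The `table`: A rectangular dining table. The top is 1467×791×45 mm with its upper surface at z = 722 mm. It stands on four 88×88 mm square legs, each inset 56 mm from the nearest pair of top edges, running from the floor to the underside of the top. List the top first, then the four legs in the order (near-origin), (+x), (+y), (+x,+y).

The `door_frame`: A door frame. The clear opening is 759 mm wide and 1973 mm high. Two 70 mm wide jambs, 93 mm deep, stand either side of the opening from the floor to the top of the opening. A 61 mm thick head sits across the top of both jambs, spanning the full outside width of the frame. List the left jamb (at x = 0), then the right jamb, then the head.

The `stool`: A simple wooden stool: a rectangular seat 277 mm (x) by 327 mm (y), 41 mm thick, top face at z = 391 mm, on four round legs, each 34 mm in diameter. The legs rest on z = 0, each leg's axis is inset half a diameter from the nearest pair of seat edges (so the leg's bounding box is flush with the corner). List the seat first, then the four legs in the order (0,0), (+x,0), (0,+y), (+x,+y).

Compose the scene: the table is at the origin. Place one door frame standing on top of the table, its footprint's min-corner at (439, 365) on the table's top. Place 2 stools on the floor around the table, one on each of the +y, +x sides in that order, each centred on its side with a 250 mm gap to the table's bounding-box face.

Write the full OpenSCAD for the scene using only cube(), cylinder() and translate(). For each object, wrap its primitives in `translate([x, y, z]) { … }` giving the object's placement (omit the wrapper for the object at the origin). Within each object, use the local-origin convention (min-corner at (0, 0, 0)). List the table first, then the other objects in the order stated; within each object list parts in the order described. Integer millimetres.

translate([0, 0, 677]) cube([1467, 791, 45]);
translate([56, 56, 0]) cube([88, 88, 677]);
translate([1323, 56, 0]) cube([88, 88, 677]);
translate([56, 647, 0]) cube([88, 88, 677]);
translate([1323, 647, 0]) cube([88, 88, 677]);
translate([439, 365, 722]) {
  cube([70, 93, 1973]);
  translate([829, 0, 0]) cube([70, 93, 1973]);
  translate([0, 0, 1973]) cube([899, 93, 61]);
}
translate([595, 1041, 0]) {
  translate([0, 0, 350]) cube([277, 327, 41]);
  translate([17, 17, 0]) cylinder(h = 350, r = 17);
  translate([260, 17, 0]) cylinder(h = 350, r = 17);
  translate([17, 310, 0]) cylinder(h = 350, r = 17);
  translate([260, 310, 0]) cylinder(h = 350, r = 17);
}
translate([1717, 232, 0]) {
  translate([0, 0, 350]) cube([277, 327, 41]);
  translate([17, 17, 0]) cylinder(h = 350, r = 17);
  translate([260, 17, 0]) cylinder(h = 350, r = 17);
  translate([17, 310, 0]) cylinder(h = 350, r = 17);
  translate([260, 310, 0]) cylinder(h = 350, r = 17);
}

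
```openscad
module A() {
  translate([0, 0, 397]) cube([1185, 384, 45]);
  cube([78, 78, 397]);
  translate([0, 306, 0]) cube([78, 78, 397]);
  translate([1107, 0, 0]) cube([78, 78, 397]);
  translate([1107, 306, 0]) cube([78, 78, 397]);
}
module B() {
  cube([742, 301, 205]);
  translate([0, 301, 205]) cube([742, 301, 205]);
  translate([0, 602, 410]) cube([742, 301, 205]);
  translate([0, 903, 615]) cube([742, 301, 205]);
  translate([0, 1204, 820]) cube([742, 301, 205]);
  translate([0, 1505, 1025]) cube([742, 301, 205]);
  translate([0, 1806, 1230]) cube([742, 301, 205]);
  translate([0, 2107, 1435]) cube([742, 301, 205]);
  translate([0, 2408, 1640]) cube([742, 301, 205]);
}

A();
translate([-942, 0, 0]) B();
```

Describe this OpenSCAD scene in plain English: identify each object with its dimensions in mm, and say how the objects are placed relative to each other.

A is a long wooden bench with a 1185 mm (x) × 384 mm (y) seat, 45 mm thick, its top surface 442 mm above the floor. Four 78 mm square legs at the seat corners, flush with the edges, run from z = 0 to the seat underside.

B is a straight staircase of 9 solid steps. Each step is 742 mm wide (x), 301 mm deep (y, the going) and 205 mm tall (the rise). The first step rests on the floor; each subsequent step sits one going further in +y and one rise higher in +z, directly behind and above the previous step with no overlap.

The staircase is on the floor beside the bench on its −x side.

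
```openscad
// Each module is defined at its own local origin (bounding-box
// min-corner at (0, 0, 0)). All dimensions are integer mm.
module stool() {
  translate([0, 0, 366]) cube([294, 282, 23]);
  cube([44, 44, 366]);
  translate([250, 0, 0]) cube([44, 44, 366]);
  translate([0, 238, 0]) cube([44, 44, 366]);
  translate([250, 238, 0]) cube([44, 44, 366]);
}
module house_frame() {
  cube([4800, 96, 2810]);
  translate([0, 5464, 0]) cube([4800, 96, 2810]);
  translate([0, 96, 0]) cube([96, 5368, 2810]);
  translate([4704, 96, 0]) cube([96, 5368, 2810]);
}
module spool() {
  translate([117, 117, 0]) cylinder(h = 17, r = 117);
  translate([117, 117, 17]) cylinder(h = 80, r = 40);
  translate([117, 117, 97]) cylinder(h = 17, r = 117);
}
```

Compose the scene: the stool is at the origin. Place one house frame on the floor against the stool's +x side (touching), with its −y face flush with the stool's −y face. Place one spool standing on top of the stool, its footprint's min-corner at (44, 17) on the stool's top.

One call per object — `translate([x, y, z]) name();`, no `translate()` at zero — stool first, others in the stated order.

stool();
translate([294, 0, 0]) house_frame();
translate([44, 17, 389]) spool();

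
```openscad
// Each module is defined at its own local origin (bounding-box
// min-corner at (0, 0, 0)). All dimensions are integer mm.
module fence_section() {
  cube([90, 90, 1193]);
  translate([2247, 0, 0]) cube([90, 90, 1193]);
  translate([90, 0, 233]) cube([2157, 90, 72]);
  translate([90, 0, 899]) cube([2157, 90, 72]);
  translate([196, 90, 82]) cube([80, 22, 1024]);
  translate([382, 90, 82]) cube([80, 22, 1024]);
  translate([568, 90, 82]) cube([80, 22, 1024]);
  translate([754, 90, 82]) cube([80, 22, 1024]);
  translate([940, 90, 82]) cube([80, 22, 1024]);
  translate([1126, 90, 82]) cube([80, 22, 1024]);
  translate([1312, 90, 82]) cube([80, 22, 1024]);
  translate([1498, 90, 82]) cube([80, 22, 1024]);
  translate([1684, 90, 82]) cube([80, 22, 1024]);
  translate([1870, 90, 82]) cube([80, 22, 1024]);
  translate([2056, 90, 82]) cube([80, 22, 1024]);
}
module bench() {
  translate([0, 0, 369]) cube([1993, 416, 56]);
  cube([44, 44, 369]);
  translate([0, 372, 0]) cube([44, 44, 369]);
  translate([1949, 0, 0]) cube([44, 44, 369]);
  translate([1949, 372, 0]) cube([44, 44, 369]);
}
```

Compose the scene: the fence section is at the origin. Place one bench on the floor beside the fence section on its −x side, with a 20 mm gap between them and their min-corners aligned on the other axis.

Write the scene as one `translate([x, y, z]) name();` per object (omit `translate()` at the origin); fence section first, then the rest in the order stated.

fence_section();
translate([-2013, 0, 0]) bench();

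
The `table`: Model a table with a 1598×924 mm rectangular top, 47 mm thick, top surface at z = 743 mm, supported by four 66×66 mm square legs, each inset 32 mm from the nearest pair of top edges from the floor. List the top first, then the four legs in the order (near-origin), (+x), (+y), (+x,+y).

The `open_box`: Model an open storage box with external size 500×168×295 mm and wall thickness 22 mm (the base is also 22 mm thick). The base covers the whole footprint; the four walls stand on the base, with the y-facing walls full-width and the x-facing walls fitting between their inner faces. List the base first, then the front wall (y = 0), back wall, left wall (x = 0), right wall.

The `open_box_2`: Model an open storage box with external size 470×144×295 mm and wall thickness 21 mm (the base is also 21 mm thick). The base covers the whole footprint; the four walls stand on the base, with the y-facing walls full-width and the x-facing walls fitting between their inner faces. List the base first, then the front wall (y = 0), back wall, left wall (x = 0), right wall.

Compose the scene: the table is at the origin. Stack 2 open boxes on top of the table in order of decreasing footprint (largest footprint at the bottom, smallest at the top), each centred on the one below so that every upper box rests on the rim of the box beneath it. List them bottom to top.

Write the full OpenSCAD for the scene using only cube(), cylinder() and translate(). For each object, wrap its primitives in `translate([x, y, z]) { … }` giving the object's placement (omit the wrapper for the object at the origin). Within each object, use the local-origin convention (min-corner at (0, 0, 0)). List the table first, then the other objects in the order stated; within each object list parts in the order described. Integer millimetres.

translate([0, 0, 696]) cube([1598, 924, 47]);
translate([32, 32, 0]) cube([66, 66, 696]);
translate([1500, 32, 0]) cube([66, 66, 696]);
translate([32, 826, 0]) cube([66, 66, 696]);
translate([1500, 826, 0]) cube([66, 66, 696]);
translate([549, 378, 743]) {
  cube([500, 168, 22]);
  translate([0, 0, 22]) cube([500, 22, 273]);
  translate([0, 146, 22]) cube([500, 22, 273]);
  translate([0, 22, 22]) cube([22, 124, 273]);
  translate([478, 22, 22]) cube([22, 124, 273]);
}
translate([564, 390, 1038]) {
  cube([470, 144, 21]);
  translate([0, 0, 21]) cube([470, 21, 274]);
  translate([0, 123, 21]) cube([470, 21, 274]);
  translate([0, 21, 21]) cube([21, 102, 274]);
  translate([449, 21, 21]) cube([21, 102, 274]);
}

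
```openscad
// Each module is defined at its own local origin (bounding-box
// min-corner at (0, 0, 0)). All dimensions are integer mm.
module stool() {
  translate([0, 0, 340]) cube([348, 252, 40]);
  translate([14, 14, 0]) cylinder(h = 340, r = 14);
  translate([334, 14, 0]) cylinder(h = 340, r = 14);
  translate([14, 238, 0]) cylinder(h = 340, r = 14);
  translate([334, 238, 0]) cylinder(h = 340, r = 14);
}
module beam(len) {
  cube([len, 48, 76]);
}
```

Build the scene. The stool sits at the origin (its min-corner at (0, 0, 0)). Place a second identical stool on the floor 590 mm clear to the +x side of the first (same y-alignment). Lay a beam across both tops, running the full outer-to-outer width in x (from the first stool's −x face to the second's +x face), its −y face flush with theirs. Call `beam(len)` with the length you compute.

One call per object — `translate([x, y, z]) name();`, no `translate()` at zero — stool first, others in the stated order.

stool();
translate([938, 0, 0]) stool();
translate([0, 0, 380]) beam(1286);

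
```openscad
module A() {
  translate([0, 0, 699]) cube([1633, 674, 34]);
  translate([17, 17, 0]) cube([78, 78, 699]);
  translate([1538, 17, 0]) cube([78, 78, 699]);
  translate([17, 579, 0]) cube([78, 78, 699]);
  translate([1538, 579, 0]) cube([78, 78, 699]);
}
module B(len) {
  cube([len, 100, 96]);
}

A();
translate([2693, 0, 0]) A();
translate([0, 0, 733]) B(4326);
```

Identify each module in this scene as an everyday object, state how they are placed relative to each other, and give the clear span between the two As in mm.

A is a table. B is a beam. A beam spans the tops of two tables. The clear span between the two tables is 1060 mm.

Second table starts at x = 2693; first ends at x = 1633; clear span = 2693 − 1633 = 1060 mm.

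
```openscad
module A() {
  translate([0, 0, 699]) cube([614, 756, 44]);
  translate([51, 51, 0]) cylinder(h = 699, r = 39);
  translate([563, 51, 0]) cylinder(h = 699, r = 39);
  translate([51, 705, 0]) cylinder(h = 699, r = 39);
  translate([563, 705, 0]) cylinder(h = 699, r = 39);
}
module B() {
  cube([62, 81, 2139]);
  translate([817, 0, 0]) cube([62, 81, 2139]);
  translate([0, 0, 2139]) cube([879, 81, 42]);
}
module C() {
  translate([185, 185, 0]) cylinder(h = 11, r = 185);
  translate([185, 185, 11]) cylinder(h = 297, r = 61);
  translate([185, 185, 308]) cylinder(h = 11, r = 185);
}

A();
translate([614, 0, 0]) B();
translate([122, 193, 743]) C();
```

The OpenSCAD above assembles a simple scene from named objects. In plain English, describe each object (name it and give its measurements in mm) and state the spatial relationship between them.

A is a table with a 614×756 mm rectangular top, 44 mm thick, top surface at z = 743 mm, supported by four round legs of 78 mm diameter, each leg's bounding box inset 12 mm from the nearest pair of top edges, running from the floor.

B is a rectangular door frame: two vertical jambs of 62×81 mm section, 2139 mm tall, with a clear opening 755 mm wide between their inner faces. A header 42 mm tall and 81 mm deep lies on top of the jambs and spans the full outside width.

C is a spool: two coaxial disc flanges of radius 185 mm and thickness 11 mm, joined by a core cylinder of radius 61 mm and height 297 mm. The lower flange rests on z = 0 and the three cylinders share a vertical axis.

The door frame is against the table's +x side, with their −y faces flush. The spool is on top of the table, centred.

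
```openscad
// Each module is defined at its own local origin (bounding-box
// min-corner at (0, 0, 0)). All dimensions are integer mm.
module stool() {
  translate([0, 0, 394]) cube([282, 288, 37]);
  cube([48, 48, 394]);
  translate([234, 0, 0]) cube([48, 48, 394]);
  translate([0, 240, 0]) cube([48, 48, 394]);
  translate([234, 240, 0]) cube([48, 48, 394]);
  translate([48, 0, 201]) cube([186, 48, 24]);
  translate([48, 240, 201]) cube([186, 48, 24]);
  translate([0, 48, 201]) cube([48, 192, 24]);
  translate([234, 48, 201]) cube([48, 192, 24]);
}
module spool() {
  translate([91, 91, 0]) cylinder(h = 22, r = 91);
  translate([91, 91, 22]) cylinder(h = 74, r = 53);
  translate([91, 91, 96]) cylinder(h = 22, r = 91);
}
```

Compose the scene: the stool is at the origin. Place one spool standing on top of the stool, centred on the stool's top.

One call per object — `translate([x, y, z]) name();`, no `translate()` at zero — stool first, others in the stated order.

stool();
translate([50, 53, 431]) spool();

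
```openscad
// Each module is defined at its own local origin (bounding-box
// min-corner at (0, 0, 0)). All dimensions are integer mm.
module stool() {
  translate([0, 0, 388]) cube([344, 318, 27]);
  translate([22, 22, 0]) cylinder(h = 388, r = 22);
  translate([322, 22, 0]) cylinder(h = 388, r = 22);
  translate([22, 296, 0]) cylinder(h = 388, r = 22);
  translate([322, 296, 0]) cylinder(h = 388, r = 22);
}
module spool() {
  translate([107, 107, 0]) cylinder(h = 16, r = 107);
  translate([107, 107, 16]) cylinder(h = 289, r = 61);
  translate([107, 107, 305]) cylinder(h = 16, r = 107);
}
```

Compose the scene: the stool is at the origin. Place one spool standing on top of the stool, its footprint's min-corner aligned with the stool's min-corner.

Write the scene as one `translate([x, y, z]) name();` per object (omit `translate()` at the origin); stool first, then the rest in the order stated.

stool();
translate([0, 0, 415]) spool();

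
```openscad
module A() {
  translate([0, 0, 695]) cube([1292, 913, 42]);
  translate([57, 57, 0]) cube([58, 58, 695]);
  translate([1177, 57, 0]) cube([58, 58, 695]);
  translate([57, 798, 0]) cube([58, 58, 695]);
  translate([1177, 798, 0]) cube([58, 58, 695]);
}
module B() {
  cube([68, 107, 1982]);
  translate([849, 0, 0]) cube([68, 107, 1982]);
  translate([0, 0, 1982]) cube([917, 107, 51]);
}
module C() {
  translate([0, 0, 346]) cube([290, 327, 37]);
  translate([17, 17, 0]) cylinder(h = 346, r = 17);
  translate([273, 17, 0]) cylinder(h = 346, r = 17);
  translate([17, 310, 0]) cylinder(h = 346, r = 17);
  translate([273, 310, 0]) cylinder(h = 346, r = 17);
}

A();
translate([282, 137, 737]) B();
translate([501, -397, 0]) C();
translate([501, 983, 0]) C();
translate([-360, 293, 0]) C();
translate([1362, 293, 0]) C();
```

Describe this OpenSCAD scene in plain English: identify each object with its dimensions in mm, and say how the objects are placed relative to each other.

A is a table: top 1292 mm (x) × 913 mm (y), 42 mm thick, upper face at z = 737 mm, on four 58×58 mm square legs, each inset 57 mm from the nearest pair of top edges, running from z = 0 to the bottom of the top.

B is a rectangular door frame: two vertical jambs of 68×107 mm section, 1982 mm tall, with a clear opening 781 mm wide between their inner faces. A header 51 mm tall and 107 mm deep lies on top of the jambs and spans the full outside width.

C is a four-legged stool. The seat is a 290×327×37 mm slab whose top surface is at z = 383 mm; four round legs, each 34 mm in diameter, run from the floor (z = 0) to the underside of the seat, each leg's axis is inset half a diameter from the nearest pair of seat edges (so the leg's bounding box is flush with the corner).

The door frame is on top of the table. Four stools sit around the table at the −y, +y, −x, +x sides.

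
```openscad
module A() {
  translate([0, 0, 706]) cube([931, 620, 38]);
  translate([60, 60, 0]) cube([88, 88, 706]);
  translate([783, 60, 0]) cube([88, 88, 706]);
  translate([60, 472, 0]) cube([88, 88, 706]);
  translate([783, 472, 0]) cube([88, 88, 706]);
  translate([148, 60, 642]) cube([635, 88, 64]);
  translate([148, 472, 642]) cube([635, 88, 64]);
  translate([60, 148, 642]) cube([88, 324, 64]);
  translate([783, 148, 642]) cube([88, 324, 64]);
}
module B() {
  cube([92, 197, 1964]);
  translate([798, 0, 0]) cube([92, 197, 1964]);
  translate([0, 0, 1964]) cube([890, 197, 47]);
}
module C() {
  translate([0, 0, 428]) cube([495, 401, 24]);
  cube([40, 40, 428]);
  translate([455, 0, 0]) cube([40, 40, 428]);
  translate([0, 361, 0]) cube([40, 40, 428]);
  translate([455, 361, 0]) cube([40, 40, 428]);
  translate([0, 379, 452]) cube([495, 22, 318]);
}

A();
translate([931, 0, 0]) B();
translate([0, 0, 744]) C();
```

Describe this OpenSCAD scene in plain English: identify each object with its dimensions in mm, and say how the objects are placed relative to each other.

A is a table with a 931×620 mm rectangular top, 38 mm thick, top surface at z = 744 mm, supported by four 88×88 mm square legs, each inset 60 mm from the nearest pair of top edges, running from the floor. Four apron rails, 88 mm thick and 64 mm tall, run between adjacent legs with their top edges flush with the underside of the top and their outer faces flush with the legs' outer faces.

B is a door frame. The clear opening is 706 mm wide and 1964 mm high. Two 92 mm wide jambs, 197 mm deep, stand either side of the opening from the floor to the top of the opening. A 47 mm thick head sits across the top of both jambs, spanning the full outside width of the frame.

C is a chair. The seat is a 495×401×24 mm slab with its top at z = 452 mm, on four 40×40 mm corner legs (flush with the seat edges, standing on z = 0). A flat backrest 22 mm thick, 318 mm tall, spans the full seat width and rises from the seat top along its +y edge, rear face flush with the rear of the seat.

The door frame is against the table's +x side, with their −y faces flush. The chair is on top of the table.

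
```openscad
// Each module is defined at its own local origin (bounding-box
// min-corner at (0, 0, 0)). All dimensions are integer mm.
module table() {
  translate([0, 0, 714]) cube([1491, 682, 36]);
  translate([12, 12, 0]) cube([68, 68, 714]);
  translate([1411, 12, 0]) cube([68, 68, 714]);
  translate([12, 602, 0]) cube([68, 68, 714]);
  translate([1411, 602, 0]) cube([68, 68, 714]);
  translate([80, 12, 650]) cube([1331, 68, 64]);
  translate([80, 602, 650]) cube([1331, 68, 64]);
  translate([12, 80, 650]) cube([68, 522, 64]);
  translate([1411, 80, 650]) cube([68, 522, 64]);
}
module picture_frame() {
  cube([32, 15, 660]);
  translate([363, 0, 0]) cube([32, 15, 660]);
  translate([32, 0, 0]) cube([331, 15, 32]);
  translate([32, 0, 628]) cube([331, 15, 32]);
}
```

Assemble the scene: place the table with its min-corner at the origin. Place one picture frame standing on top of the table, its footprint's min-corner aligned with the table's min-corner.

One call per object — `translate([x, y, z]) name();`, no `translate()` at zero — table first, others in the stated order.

table();
translate([0, 0, 750]) picture_frame();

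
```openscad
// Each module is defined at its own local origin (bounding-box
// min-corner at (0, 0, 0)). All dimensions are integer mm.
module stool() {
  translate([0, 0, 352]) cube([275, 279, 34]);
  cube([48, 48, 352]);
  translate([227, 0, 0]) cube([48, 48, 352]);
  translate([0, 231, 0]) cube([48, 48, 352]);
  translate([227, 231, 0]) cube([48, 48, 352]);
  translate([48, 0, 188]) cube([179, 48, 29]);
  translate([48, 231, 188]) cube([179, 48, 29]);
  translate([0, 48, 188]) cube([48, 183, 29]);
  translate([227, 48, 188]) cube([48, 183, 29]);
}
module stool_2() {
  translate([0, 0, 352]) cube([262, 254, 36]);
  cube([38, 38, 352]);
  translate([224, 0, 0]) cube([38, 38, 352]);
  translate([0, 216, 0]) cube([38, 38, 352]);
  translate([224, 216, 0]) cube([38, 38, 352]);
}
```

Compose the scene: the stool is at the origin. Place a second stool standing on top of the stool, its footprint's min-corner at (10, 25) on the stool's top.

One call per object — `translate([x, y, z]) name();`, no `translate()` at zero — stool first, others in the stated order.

stool();
translate([10, 25, 386]) stool_2();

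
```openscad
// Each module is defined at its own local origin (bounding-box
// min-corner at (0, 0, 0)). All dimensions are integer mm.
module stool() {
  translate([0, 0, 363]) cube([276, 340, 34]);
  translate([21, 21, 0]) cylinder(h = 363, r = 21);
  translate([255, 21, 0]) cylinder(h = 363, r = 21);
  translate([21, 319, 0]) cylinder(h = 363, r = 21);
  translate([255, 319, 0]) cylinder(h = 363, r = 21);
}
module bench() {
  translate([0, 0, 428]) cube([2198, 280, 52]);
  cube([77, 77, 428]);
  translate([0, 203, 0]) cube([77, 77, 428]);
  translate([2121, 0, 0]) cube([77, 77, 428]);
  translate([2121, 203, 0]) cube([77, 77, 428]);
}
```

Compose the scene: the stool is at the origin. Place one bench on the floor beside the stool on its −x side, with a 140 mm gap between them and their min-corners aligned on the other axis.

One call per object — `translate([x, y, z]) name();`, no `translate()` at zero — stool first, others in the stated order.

stool();
translate([-2338, 0, 0]) bench();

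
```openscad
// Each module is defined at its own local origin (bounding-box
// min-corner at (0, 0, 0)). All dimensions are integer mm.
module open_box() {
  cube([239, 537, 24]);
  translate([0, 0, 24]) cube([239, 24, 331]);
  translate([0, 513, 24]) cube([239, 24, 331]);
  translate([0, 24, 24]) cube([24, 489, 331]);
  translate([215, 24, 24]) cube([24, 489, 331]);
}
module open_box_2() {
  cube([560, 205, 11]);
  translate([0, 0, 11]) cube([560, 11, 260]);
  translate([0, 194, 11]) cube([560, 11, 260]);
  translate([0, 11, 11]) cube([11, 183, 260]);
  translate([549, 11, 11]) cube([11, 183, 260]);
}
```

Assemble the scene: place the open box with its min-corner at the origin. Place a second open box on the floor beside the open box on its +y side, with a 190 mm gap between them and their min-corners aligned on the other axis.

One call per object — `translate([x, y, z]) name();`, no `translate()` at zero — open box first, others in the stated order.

open_box();
translate([0, 727, 0]) open_box_2();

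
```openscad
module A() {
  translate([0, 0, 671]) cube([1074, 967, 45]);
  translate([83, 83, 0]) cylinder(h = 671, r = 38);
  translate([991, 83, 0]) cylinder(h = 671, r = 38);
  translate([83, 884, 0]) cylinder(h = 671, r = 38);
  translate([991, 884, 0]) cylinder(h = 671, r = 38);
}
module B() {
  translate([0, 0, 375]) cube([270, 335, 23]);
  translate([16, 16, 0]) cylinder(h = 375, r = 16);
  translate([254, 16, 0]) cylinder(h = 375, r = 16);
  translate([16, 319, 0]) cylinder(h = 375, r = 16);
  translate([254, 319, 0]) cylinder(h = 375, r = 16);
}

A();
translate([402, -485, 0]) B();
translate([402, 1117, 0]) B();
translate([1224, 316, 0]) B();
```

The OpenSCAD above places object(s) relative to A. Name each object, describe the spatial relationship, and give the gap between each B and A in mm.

A is a table. B is a stool. Three stools sit around the table at the −y, +y, +x sides. The gap between each stool and the table is 150 mm.

Each stool's nearest face is 150 mm from the table's bounding box.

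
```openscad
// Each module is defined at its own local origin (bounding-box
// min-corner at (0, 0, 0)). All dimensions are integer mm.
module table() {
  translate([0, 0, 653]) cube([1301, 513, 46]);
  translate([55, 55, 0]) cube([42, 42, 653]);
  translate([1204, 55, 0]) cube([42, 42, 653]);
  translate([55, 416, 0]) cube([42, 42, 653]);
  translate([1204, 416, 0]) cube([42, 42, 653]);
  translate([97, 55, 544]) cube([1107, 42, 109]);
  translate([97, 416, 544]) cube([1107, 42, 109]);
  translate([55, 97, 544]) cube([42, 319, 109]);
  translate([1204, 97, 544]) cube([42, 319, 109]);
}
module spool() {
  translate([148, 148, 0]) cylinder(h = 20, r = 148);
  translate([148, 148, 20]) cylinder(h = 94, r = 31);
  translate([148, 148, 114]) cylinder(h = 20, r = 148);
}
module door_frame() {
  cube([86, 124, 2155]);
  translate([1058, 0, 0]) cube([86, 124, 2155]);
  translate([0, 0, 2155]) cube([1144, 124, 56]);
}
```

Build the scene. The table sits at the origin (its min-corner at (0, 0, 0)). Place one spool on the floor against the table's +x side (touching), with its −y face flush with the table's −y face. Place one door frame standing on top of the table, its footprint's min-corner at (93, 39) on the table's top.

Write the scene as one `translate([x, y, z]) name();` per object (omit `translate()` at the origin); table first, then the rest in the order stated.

table();
translate([1301, 0, 0]) spool();
translate([93, 39, 699]) door_frame();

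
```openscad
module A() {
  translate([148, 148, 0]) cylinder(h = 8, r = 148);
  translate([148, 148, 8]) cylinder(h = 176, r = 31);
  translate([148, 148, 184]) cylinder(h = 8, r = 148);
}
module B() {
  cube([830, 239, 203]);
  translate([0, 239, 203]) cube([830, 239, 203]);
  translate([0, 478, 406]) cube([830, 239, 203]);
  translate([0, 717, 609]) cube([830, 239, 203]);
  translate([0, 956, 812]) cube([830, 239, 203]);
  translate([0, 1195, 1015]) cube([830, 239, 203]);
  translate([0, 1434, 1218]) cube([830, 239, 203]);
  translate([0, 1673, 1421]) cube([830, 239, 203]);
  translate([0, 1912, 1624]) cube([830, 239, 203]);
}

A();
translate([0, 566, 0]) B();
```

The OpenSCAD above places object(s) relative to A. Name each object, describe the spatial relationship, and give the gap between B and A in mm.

A is a spool. B is a staircase. The staircase is on the floor beside the spool on its +y side. The gap between the staircase and the spool is 270 mm.

The staircase's nearest face is 270 mm from the spool's +y face.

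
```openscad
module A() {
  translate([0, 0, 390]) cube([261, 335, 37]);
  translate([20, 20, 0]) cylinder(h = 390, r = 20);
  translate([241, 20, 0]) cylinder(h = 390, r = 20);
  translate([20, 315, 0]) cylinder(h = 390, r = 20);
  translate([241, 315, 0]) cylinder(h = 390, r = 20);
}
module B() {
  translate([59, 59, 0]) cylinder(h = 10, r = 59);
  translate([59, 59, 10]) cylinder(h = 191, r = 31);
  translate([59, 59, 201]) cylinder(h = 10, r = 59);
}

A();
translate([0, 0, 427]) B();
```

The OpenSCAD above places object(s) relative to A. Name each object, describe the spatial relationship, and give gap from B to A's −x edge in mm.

The spool's min-x is at 0; the stool's min-x is 0; gap = 0 mm.

A is a stool. B is a spool. The spool is on top of the stool. The gap from the spool to the stool's −x edge is 0 mm.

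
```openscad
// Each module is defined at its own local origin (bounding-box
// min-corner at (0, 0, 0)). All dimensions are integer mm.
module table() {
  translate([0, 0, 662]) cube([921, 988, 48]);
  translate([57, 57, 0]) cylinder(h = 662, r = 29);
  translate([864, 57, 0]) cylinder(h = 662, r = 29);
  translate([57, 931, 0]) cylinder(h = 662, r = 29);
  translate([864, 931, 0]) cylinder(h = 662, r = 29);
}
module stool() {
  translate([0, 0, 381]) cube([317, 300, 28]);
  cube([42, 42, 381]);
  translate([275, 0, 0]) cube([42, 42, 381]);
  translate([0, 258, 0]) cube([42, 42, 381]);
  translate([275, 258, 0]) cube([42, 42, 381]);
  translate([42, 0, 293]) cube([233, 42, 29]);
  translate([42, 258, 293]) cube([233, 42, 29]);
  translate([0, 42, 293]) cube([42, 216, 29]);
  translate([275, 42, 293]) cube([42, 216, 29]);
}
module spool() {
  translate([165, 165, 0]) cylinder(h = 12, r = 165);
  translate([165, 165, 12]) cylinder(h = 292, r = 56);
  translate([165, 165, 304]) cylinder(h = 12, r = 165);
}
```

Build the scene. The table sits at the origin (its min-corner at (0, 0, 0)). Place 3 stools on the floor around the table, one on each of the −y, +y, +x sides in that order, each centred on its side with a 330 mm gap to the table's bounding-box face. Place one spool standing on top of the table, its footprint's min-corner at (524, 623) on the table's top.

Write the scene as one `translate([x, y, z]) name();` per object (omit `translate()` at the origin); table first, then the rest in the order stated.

table();
translate([302, -630, 0]) stool();
translate([302, 1318, 0]) stool();
translate([1251, 344, 0]) stool();
translate([524, 623, 710]) spool();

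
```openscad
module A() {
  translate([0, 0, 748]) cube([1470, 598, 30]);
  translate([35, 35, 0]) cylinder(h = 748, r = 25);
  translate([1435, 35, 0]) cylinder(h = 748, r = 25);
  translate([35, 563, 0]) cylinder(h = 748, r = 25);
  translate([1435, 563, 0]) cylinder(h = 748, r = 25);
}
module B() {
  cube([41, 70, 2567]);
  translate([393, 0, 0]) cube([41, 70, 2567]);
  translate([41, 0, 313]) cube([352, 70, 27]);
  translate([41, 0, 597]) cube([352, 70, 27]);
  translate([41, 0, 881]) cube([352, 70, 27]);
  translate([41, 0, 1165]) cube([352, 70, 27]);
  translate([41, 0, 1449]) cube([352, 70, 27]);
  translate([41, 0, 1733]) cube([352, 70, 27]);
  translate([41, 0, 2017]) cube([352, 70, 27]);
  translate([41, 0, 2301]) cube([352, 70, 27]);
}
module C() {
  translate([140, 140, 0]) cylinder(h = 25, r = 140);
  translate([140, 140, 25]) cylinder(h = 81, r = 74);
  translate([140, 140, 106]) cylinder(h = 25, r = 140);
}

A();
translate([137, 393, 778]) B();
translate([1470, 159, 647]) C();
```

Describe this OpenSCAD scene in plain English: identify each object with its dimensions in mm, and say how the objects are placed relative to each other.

A is a table: top 1470 mm (x) × 598 mm (y), 30 mm thick, upper face at z = 778 mm, on four round legs of 50 mm diameter, each leg's bounding box inset 10 mm from the nearest pair of top edges, running from z = 0 to the bottom of the top.

B is a wooden ladder with two side rails of 41×70 mm section and 2567 mm height, set 434 mm apart overall. Between them run 8 rectangular rungs (70 mm deep, 27 mm thick), front faces flush with the rails' −y face. The bottom of the first rung is 313 mm above the floor and each subsequent rung is 284 mm higher than the one below.

C is a spool: two coaxial disc flanges of radius 140 mm and thickness 25 mm, joined by a core cylinder of radius 74 mm and height 81 mm. The lower flange rests on z = 0 and the three cylinders share a vertical axis.

The ladder is on top of the table. The spool is beside the table with their tops flush at z = 778.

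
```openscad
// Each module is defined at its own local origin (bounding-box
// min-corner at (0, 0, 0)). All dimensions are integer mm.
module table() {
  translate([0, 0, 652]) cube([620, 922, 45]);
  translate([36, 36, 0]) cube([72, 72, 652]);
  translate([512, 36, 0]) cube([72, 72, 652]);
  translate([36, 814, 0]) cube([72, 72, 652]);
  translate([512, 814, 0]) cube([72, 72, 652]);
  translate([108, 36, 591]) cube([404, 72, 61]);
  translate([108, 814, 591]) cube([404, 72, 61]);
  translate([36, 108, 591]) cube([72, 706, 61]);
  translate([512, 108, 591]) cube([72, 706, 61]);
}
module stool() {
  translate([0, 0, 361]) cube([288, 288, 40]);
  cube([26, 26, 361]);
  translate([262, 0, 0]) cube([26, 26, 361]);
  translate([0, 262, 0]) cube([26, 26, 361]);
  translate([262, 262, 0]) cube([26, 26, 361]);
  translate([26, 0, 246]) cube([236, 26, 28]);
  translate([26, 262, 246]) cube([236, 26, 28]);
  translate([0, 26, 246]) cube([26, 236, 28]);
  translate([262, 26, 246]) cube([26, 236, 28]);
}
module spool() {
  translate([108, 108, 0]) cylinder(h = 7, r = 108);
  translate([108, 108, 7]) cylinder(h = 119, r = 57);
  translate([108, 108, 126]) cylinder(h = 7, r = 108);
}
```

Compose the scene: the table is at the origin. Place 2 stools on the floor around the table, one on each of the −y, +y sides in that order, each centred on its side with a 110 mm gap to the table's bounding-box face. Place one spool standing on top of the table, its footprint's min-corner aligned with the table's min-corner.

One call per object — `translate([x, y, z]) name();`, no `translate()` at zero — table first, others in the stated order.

table();
translate([166, -398, 0]) stool();
translate([166, 1032, 0]) stool();
translate([0, 0, 697]) spool();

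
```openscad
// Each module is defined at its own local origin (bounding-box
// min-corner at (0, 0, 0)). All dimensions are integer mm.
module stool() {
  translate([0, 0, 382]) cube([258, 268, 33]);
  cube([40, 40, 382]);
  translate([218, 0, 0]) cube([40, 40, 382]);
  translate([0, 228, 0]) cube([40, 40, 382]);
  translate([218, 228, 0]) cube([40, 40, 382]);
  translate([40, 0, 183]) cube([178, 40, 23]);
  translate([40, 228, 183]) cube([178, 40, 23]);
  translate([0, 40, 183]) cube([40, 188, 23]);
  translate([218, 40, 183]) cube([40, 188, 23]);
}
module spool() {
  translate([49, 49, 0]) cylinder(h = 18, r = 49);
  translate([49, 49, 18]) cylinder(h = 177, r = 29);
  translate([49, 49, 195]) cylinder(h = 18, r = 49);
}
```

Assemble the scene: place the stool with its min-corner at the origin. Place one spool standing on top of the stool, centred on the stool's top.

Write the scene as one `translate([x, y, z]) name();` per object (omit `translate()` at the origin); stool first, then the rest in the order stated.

stool();
translate([80, 85, 415]) spool();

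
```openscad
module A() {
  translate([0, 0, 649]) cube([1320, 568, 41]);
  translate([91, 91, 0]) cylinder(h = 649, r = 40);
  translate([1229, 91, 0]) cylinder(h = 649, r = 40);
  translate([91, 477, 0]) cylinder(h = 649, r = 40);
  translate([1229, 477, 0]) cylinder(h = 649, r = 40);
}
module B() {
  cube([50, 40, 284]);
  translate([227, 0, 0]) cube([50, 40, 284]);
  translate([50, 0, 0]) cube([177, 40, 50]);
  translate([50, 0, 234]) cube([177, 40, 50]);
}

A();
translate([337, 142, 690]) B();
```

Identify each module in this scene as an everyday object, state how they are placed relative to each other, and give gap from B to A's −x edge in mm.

A is a table. B is a picture frame. The picture frame is on top of the table. The gap from the picture frame to the table's −x edge is 337 mm.

The picture frame's min-x is at 337; the table's min-x is 0; gap = 337 mm.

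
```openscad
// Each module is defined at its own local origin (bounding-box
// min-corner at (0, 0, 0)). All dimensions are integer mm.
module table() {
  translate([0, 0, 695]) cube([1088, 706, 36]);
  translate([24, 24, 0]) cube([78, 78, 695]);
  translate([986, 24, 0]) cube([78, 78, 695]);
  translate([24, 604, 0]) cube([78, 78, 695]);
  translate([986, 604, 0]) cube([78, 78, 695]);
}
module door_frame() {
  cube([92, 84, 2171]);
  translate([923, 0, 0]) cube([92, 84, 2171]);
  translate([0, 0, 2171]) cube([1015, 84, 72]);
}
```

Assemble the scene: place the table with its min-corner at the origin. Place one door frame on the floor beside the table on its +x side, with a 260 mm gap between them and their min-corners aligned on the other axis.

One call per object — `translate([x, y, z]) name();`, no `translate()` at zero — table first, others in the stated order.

table();
translate([1348, 0, 0]) door_frame();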